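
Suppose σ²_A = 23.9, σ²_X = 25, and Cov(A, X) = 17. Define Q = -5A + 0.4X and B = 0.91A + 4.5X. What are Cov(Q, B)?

Cov(Q, B) = -440.057

By bilinearity, Cov(Q, B) = ac·σ²_A + bd·σ²_X + (ad+bc)·Cov(A, X), with a=-5, b=0.4, c=0.91, d=4.5.
ac·σ²_A = (-5)·0.91·23.9 = -108.745
bd·σ²_X = 0.4·4.5·25 = 45
(ad+bc)·Cov(A, X) = (-22.136)·17 = -376.312
Cov(Q, B) = -108.745 + 45 + (-376.312) = -440.057.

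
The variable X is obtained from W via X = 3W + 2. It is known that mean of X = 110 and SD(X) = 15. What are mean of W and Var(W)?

mean of W = 36, Var(W) = 25

From X = 3W + 2: mean of X = a·mean of W + b, so mean of W = (mean of X − b)/a = (110 − 2)/3 = 36.
Var(X) = 15² = 225.
Var(X) = a²·Var(W), so Var(W) = 225/3² = 25.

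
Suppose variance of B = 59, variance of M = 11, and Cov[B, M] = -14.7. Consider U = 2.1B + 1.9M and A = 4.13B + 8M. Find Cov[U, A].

Cov[U, A] = 316.5961

By bilinearity, Cov[U, A] = ac·variance of B + bd·variance of M + (ad+bc)·Cov[B, M], with a=2.1, b=1.9, c=4.13, d=8.
ac·variance of B = 2.1·4.13·59 = 511.707
bd·variance of M = 1.9·8·11 = 167.2
(ad+bc)·Cov[B, M] = (24.647)·(-14.7) = -362.3109
Cov[U, A] = 511.707 + 167.2 + (-362.3109) = 316.5961.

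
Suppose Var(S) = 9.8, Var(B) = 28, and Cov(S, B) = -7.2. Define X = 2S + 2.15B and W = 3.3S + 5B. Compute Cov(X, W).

Cov(X, W) = 242.596

By bilinearity, Cov(X, W) = ac·Var(S) + bd·Var(B) + (ad+bc)·Cov(S, B), with a=2, b=2.15, c=3.3, d=5.
ac·Var(S) = 2·3.3·9.8 = 64.68
bd·Var(B) = 2.15·5·28 = 301
(ad+bc)·Cov(S, B) = (17.095)·(-7.2) = -123.084
Cov(X, W) = 64.68 + 301 + (-123.084) = 242.596.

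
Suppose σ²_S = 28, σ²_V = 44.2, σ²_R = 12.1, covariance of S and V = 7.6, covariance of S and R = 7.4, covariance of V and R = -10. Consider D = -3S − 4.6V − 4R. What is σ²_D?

σ²_D = a²·σ²_S + b²·σ²_V + c²·σ²_R + 2ab·covariance of S and V + 2ac·covariance of S and R + 2bc·covariance of V and R, with a = -3, b = -4.6, c = -4.
= 252 + 935.272 + 193.6 + 209.76 + 177.6 + (-368)
= 1400.232.

σ²_D = 1400.232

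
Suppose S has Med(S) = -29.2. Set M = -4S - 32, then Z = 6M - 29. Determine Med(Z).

Med(Z) = 479.8

Med(M) = (-4)·(-29.2) + (-32) = 84.8.
Med(Z) = 6·84.8 + (-29) = 479.8.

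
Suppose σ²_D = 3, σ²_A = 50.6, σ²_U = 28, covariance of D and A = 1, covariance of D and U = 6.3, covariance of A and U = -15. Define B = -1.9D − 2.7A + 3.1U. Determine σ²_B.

σ²_B = 835.93

σ²_B = a²·σ²_D + b²·σ²_A + c²·σ²_U + 2ab·covariance of D and A + 2ac·covariance of D and U + 2bc·covariance of A and U, with a = -1.9, b = -2.7, c = 3.1.
= 10.83 + 368.874 + 269.08 + 10.26 + (-74.214) + 251.1
= 835.93.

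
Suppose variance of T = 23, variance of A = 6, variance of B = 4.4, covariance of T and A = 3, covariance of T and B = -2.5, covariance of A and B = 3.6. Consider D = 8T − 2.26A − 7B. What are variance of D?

variance of D = a²·variance of T + b²·variance of A + c²·variance of B + 2ab·covariance of T and A + 2ac·covariance of T and B + 2bc·covariance of A and B, with a = 8, b = -2.26, c = -7.
= 1472 + 30.6456 + 215.6 + (-108.48) + 280 + 113.904
= 2003.6696.

variance of D = 2003.6696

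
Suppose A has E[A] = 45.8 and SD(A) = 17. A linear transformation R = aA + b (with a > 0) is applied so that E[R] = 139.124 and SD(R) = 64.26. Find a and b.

a = 3.78, b = -34

SD(R) = a·SD(A) (a > 0), so a = 64.26/17 = 3.78.
E[R] = a·E[A] + b, so b = 139.124 − 3.78·45.8 = -34.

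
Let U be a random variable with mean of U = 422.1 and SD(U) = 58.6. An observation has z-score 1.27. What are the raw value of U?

U = mean of U + z·SD(U) = 422.1 + 1.27·58.6 = 496.522.

U = 496.522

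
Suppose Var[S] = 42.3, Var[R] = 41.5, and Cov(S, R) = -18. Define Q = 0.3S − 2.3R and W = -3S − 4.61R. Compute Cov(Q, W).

By bilinearity, Cov(Q, W) = ac·Var[S] + bd·Var[R] + (ad+bc)·Cov(S, R), with a=0.3, b=-2.3, c=-3, d=-4.61.
ac·Var[S] = 0.3·(-3)·42.3 = -38.07
bd·Var[R] = (-2.3)·(-4.61)·41.5 = 440.0245
(ad+bc)·Cov(S, R) = (5.517)·(-18) = -99.306
Cov(Q, W) = -38.07 + 440.0245 + (-99.306) = 302.6485.

Cov(Q, W) = 302.6485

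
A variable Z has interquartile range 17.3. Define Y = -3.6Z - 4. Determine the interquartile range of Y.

Under Y = aZ + b, IQR(Y) = |a|·IQR(Z) = |-3.6|·17.3 = 62.28 (shifts cancel; spread scales by |a|).

IQR(Y) = 62.28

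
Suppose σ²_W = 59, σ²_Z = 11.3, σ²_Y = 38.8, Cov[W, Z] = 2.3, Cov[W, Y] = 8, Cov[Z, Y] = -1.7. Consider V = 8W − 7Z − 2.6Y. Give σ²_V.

σ²_V = 3939.708

σ²_V = a²·σ²_W + b²·σ²_Z + c²·σ²_Y + 2ab·Cov[W, Z] + 2ac·Cov[W, Y] + 2bc·Cov[Z, Y], with a = 8, b = -7, c = -2.6.
= 3776 + 553.7 + 262.288 + (-257.6) + (-332.8) + (-61.88)
= 3939.708.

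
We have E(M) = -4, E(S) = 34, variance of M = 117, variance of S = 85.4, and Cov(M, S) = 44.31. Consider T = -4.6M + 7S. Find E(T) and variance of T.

E(T) = 256.4, variance of T = 3806.756

E(T) = (-4.6)·E(M) + 7·E(S) = (-4.6)·(-4) + 7·34 = 256.4.
variance of T = a²·variance of M + b²·variance of S + 2ab·Cov(M, S) with a = -4.6, b = 7.
= (-4.6)²·117 + 7²·85.4 + 2·(-4.6)·7·44.31
= 2475.72 + 4184.6 + (-2853.564) = 3806.756.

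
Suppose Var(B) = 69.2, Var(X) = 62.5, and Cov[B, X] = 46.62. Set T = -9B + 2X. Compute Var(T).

Var(T) = 4176.88

Var(T) = a²·Var(B) + b²·Var(X) + 2ab·Cov[B, X] with a = -9, b = 2.
= (-9)²·69.2 + 2²·62.5 + 2·(-9)·2·46.62
= 5605.2 + 250 + (-1678.32) = 4176.88.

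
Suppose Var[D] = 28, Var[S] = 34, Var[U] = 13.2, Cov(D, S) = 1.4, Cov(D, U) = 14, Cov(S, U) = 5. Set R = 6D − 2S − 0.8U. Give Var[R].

Var[R] = 1000.448

Var[R] = a²·Var[D] + b²·Var[S] + c²·Var[U] + 2ab·Cov(D, S) + 2ac·Cov(D, U) + 2bc·Cov(S, U), with a = 6, b = -2, c = -0.8.
= 1008 + 136 + 8.448 + (-33.6) + (-134.4) + 16
= 1000.448.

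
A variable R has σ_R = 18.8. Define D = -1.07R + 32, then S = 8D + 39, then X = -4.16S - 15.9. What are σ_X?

σ_X = 669.46048

σ_D = |-1.07|·18.8 = 20.116.
σ_S = |8|·20.116 = 160.928.
σ_X = |-4.16|·160.928 = 669.46048.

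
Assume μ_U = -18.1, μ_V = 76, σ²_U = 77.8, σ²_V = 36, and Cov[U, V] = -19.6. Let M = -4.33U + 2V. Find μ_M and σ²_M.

μ_M = 230.373, σ²_M = 1942.13642

μ_M = (-4.33)·μ_U + 2·μ_V = (-4.33)·(-18.1) + 2·76 = 230.373.
σ²_M = a²·σ²_U + b²·σ²_V + 2ab·Cov[U, V] with a = -4.33, b = 2.
= (-4.33)²·77.8 + 2²·36 + 2·(-4.33)·2·(-19.6)
= 1458.66442 + 144 + 339.472 = 1942.13642.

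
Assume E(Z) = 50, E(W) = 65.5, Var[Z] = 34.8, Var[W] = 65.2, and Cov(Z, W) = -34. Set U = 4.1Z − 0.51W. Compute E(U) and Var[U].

E(U) = 171.595, Var[U] = 744.13452

E(U) = 4.1·E(Z) + (-0.51)·E(W) = 4.1·50 + (-0.51)·65.5 = 171.595.
Var[U] = a²·Var[Z] + b²·Var[W] + 2ab·Cov(Z, W) with a = 4.1, b = -0.51.
= 4.1²·34.8 + (-0.51)²·65.2 + 2·4.1·(-0.51)·(-34)
= 584.988 + 16.95852 + 142.188 = 744.13452.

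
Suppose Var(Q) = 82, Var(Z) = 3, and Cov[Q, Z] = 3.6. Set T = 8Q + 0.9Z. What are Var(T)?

Var(T) = a²·Var(Q) + b²·Var(Z) + 2ab·Cov[Q, Z] with a = 8, b = 0.9.
= 8²·82 + 0.9²·3 + 2·8·0.9·3.6
= 5248 + 2.43 + 51.84 = 5302.27.

Var(T) = 5302.27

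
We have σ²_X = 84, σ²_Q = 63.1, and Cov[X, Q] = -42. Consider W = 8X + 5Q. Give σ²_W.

σ²_W = a²·σ²_X + b²·σ²_Q + 2ab·Cov[X, Q] with a = 8, b = 5.
= 8²·84 + 5²·63.1 + 2·8·5·(-42)
= 5376 + 1577.5 + (-3360) = 3593.5.

σ²_W = 3593.5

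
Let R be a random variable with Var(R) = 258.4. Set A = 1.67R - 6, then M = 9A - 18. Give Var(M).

Var(A) = 1.67²·258.4 = 720.65176.
Var(M) = 9²·720.65176 = 58372.79256.

Var(M) = 58372.79256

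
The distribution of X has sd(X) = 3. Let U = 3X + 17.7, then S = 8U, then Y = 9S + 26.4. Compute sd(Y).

sd(U) = |3|·3 = 9.
sd(S) = |8|·9 = 72.
sd(Y) = |9|·72 = 648.

sd(Y) = 648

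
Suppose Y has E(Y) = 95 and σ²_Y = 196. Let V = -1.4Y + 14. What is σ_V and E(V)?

σ_V = 19.6, E(V) = -119

V = -1.4Y + 14 is linear with a = -1.4, b = 14.
σ_Y = √196 = 14.
σ_V = |a|·σ_Y = |-1.4|·14 = 19.6.
E(V) = a·E(Y) + b = (-1.4)·95 + 14 = -119.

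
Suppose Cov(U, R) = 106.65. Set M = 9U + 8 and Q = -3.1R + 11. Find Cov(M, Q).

Cov(M, Q) = -2975.535

Cov(M, Q) = a·c·Cov(U, R) = 9·(-3.1)·106.65 = -2975.535. Additive constants drop out.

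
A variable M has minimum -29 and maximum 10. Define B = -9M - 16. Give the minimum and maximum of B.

min(B) = -106, max(B) = 245

a = -9 < 0, so order reverses: min(B) = a·max(M)+b = (-9)·10 + (-16) = -106; max(B) = a·min(M)+b = (-9)·(-29) + (-16) = 245.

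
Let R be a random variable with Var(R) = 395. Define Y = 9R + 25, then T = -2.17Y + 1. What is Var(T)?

Var(T) = 150661.2555

Var(Y) = 9²·395 = 31995.
Var(T) = (-2.17)²·31995 = 150661.2555.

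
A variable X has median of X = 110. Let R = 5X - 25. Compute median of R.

A linear map preserves order up to sign, so median of R = a·median of X + b = 5·110 + (-25) = 525.

median of R = 525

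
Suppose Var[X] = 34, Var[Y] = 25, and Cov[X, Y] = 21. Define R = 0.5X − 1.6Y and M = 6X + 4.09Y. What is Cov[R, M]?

By bilinearity, Cov[R, M] = ac·Var[X] + bd·Var[Y] + (ad+bc)·Cov[X, Y], with a=0.5, b=-1.6, c=6, d=4.09.
ac·Var[X] = 0.5·6·34 = 102
bd·Var[Y] = (-1.6)·4.09·25 = -163.6
(ad+bc)·Cov[X, Y] = (-7.555)·21 = -158.655
Cov[R, M] = 102 + (-163.6) + (-158.655) = -220.255.

Cov[R, M] = -220.255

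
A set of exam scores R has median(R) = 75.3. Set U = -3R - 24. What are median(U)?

A linear map preserves order up to sign, so median(U) = a·median(R) + b = (-3)·75.3 + (-24) = -249.9.

median(U) = -249.9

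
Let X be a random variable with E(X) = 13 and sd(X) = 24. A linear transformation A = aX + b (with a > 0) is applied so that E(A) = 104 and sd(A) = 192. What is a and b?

sd(A) = a·sd(X) (a > 0), so a = 192/24 = 8.
E(A) = a·E(X) + b, so b = 104 − 8·13 = 0.

a = 8, b = 0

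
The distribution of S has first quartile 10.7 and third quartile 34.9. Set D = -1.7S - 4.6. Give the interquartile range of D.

IQR(D) = 41.14

IQR of S = Q3 − Q1 = 34.9 − 10.7 = 24.2.
Under D = aS + b, IQR(D) = |a|·IQR(S) = |-1.7|·24.2 = 41.14 (shifts cancel; spread scales by |a|).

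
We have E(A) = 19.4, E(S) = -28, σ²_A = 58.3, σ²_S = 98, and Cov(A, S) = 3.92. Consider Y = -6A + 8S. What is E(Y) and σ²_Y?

E(Y) = -340.4, σ²_Y = 7994.48

E(Y) = (-6)·E(A) + 8·E(S) = (-6)·19.4 + 8·(-28) = -340.4.
σ²_Y = a²·σ²_A + b²·σ²_S + 2ab·Cov(A, S) with a = -6, b = 8.
= (-6)²·58.3 + 8²·98 + 2·(-6)·8·3.92
= 2098.8 + 6272 + (-376.32) = 7994.48.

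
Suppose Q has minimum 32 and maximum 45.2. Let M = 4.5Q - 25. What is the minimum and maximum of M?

a = 4.5 > 0, so min(M) = a·min(Q)+b = 4.5·32 + (-25) = 119 and max(M) = 4.5·45.2 + (-25) = 178.4.

min(M) = 119, max(M) = 178.4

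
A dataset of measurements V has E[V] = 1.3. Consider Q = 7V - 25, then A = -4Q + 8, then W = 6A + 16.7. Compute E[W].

E[Q] = 7·1.3 + (-25) = -15.9.
E[A] = (-4)·(-15.9) + 8 = 71.6.
E[W] = 6·71.6 + 16.7 = 446.3.

E[W] = 446.3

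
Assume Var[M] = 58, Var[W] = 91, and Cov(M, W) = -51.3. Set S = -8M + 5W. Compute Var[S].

Var[S] = 10091

Var[S] = a²·Var[M] + b²·Var[W] + 2ab·Cov(M, W) with a = -8, b = 5.
= (-8)²·58 + 5²·91 + 2·(-8)·5·(-51.3)
= 3712 + 2275 + 4104 = 10091.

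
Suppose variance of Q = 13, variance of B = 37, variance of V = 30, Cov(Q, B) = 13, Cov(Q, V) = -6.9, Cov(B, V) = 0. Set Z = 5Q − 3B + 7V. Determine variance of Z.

variance of Z = 1255

variance of Z = a²·variance of Q + b²·variance of B + c²·variance of V + 2ab·Cov(Q, B) + 2ac·Cov(Q, V) + 2bc·Cov(B, V), with a = 5, b = -3, c = 7.
= 325 + 333 + 1470 + (-390) + (-483) + 0
= 1255.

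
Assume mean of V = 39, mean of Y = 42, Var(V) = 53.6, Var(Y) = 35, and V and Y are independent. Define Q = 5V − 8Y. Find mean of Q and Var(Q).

mean of Q = 5·mean of V + (-8)·mean of Y = 5·39 + (-8)·42 = -141.
Var(Q) = a²·Var(V) + b²·Var(Y) + 2ab·Cov[V, Y] with a = 5, b = -8.
Independence gives Cov[V, Y] = 0.
= 5²·53.6 + (-8)²·35 + 2·5·(-8)·0
= 1340 + 2240 + 0 = 3580.

mean of Q = -141, Var(Q) = 3580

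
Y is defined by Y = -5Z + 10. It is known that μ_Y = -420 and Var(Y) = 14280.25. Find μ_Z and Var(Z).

μ_Z = 86, Var(Z) = 571.21

From Y = -5Z + 10: μ_Y = a·μ_Z + b, so μ_Z = (μ_Y − b)/a = (-420 − 10)/(-5) = 86.
Var(Y) = a²·Var(Z), so Var(Z) = 14280.25/(-5)² = 571.21.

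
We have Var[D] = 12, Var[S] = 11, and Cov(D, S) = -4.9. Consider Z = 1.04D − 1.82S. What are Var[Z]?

Var[Z] = a²·Var[D] + b²·Var[S] + 2ab·Cov(D, S) with a = 1.04, b = -1.82.
= 1.04²·12 + (-1.82)²·11 + 2·1.04·(-1.82)·(-4.9)
= 12.9792 + 36.4364 + 18.54944 = 67.96504.

Var[Z] = 67.96504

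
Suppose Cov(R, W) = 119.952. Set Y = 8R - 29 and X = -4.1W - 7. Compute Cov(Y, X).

Cov(Y, X) = -3934.4256

Cov(Y, X) = a·c·Cov(R, W) = 8·(-4.1)·119.952 = -3934.4256. Additive constants drop out.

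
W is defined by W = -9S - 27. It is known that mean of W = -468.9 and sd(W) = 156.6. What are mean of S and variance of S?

mean of S = 49.1, variance of S = 302.76

From W = -9S - 27: mean of W = a·mean of S + b, so mean of S = (mean of W − b)/a = (-468.9 − (-27))/(-9) = 49.1.
variance of W = 156.6² = 24523.56.
variance of W = a²·variance of S, so variance of S = 24523.56/(-9)² = 302.76.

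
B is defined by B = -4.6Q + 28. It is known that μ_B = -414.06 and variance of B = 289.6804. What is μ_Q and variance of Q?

μ_Q = 96.1, variance of Q = 13.69

From B = -4.6Q + 28: μ_B = a·μ_Q + b, so μ_Q = (μ_B − b)/a = (-414.06 − 28)/(-4.6) = 96.1.
variance of B = a²·variance of Q, so variance of Q = 289.6804/(-4.6)² = 13.69.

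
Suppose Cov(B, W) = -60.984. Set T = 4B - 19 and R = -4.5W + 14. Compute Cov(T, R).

Cov(T, R) = a·c·Cov(B, W) = 4·(-4.5)·(-60.984) = 1097.712. Additive constants drop out.

Cov(T, R) = 1097.712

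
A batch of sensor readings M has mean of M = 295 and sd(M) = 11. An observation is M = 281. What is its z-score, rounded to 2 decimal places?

z = (M − mean of M) / sd(M) = (281 − 295) / 11 ≈ -1.27.

z = -1.27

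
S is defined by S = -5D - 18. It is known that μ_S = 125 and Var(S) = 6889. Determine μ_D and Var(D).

μ_D = -28.6, Var(D) = 275.56

From S = -5D - 18: μ_S = a·μ_D + b, so μ_D = (μ_S − b)/a = (125 − (-18))/(-5) = -28.6.
Var(S) = a²·Var(D), so Var(D) = 6889/(-5)² = 275.56.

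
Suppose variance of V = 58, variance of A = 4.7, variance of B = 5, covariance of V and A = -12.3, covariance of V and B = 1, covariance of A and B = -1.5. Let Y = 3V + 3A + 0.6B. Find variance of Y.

variance of Y = a²·variance of V + b²·variance of A + c²·variance of B + 2ab·covariance of V and A + 2ac·covariance of V and B + 2bc·covariance of A and B, with a = 3, b = 3, c = 0.6.
= 522 + 42.3 + 1.8 + (-221.4) + 3.6 + (-5.4)
= 342.9.

variance of Y = 342.9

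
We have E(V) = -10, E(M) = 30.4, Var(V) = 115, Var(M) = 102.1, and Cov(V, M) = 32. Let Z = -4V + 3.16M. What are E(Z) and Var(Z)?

E(Z) = 136.064, Var(Z) = 2050.56976

E(Z) = (-4)·E(V) + 3.16·E(M) = (-4)·(-10) + 3.16·30.4 = 136.064.
Var(Z) = a²·Var(V) + b²·Var(M) + 2ab·Cov(V, M) with a = -4, b = 3.16.
= (-4)²·115 + 3.16²·102.1 + 2·(-4)·3.16·32
= 1840 + 1019.52976 + (-808.96) = 2050.56976.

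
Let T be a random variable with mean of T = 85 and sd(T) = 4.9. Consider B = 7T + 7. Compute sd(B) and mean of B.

sd(B) = 34.3, mean of B = 602

B = 7T + 7 is linear with a = 7, b = 7.
sd(B) = |a|·sd(T) = |7|·4.9 = 34.3.
mean of B = a·mean of T + b = 7·85 + 7 = 602.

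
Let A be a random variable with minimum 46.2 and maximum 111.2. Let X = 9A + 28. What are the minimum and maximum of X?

a = 9 > 0, so min(X) = a·min(A)+b = 9·46.2 + 28 = 443.8 and max(X) = 9·111.2 + 28 = 1028.8.

min(X) = 443.8, max(X) = 1028.8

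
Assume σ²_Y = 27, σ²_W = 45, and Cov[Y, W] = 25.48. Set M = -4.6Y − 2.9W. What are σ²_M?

σ²_M = a²·σ²_Y + b²·σ²_W + 2ab·Cov[Y, W] with a = -4.6, b = -2.9.
= (-4.6)²·27 + (-2.9)²·45 + 2·(-4.6)·(-2.9)·25.48
= 571.32 + 378.45 + 679.8064 = 1629.5764.

σ²_M = 1629.5764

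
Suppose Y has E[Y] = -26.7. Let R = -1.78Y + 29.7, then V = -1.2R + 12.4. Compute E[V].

E[V] = -80.2712

E[R] = (-1.78)·(-26.7) + 29.7 = 77.226.
E[V] = (-1.2)·77.226 + 12.4 = -80.2712.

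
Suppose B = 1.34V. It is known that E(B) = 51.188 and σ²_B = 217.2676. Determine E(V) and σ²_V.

From B = 1.34V: E(B) = a·E(V) + b, so E(V) = (E(B) − b)/a = (51.188 − 0)/1.34 = 38.2.
σ²_B = a²·σ²_V, so σ²_V = 217.2676/1.34² = 121.

E(V) = 38.2, σ²_V = 121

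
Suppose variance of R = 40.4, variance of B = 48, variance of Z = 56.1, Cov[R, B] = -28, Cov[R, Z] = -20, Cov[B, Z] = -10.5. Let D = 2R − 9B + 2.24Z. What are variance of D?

variance of D = 5583.24736

variance of D = a²·variance of R + b²·variance of B + c²·variance of Z + 2ab·Cov[R, B] + 2ac·Cov[R, Z] + 2bc·Cov[B, Z], with a = 2, b = -9, c = 2.24.
= 161.6 + 3888 + 281.48736 + 1008 + (-179.2) + 423.36
= 5583.24736.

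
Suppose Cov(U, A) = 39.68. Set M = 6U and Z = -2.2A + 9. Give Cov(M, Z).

Cov(M, Z) = -523.776

Cov(M, Z) = a·c·Cov(U, A) = 6·(-2.2)·39.68 = -523.776. Additive constants drop out.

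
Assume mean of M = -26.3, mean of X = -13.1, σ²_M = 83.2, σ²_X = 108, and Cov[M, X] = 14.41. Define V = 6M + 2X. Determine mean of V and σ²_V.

mean of V = 6·mean of M + 2·mean of X = 6·(-26.3) + 2·(-13.1) = -184.
σ²_V = a²·σ²_M + b²·σ²_X + 2ab·Cov[M, X] with a = 6, b = 2.
= 6²·83.2 + 2²·108 + 2·6·2·14.41
= 2995.2 + 432 + 345.84 = 3773.04.

mean of V = -184, σ²_V = 3773.04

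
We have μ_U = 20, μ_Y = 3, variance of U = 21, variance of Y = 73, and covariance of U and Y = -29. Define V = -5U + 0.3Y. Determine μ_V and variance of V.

μ_V = -99.1, variance of V = 618.57

μ_V = (-5)·μ_U + 0.3·μ_Y = (-5)·20 + 0.3·3 = -99.1.
variance of V = a²·variance of U + b²·variance of Y + 2ab·covariance of U and Y with a = -5, b = 0.3.
= (-5)²·21 + 0.3²·73 + 2·(-5)·0.3·(-29)
= 525 + 6.57 + 87 = 618.57.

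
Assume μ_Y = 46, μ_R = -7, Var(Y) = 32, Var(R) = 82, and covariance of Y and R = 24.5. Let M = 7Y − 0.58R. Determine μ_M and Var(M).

μ_M = 7·μ_Y + (-0.58)·μ_R = 7·46 + (-0.58)·(-7) = 326.06.
Var(M) = a²·Var(Y) + b²·Var(R) + 2ab·covariance of Y and R with a = 7, b = -0.58.
= 7²·32 + (-0.58)²·82 + 2·7·(-0.58)·24.5
= 1568 + 27.5848 + (-198.94) = 1396.6448.

μ_M = 326.06, Var(M) = 1396.6448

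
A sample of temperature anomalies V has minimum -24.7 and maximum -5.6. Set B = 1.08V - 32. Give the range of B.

Range of V = -5.6 − (-24.7) = 19.1.
Range(B) = |a|·Range(V) = |1.08|·19.1 = 20.628.

Range(B) = 20.628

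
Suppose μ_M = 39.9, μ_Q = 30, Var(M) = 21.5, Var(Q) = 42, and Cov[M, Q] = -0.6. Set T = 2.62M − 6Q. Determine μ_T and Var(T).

μ_T = -75.462, Var(T) = 1678.4486

μ_T = 2.62·μ_M + (-6)·μ_Q = 2.62·39.9 + (-6)·30 = -75.462.
Var(T) = a²·Var(M) + b²·Var(Q) + 2ab·Cov[M, Q] with a = 2.62, b = -6.
= 2.62²·21.5 + (-6)²·42 + 2·2.62·(-6)·(-0.6)
= 147.5846 + 1512 + 18.864 = 1678.4486.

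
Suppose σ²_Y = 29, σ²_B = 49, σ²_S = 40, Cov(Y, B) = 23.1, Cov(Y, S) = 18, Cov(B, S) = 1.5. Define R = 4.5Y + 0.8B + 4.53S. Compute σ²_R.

σ²_R = 2350.498

σ²_R = a²·σ²_Y + b²·σ²_B + c²·σ²_S + 2ab·Cov(Y, B) + 2ac·Cov(Y, S) + 2bc·Cov(B, S), with a = 4.5, b = 0.8, c = 4.53.
= 587.25 + 31.36 + 820.836 + 166.32 + 733.86 + 10.872
= 2350.498.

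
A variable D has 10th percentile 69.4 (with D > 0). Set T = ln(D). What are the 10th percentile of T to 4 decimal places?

ln(D) is increasing, so P_{10}(T) = g(P_{10}(D)) ≈ 4.2399.

10th percentile of T = 4.2399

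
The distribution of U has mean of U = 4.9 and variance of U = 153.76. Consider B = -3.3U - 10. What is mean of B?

mean of B = -26.17

B = -3.3U - 10 is linear with a = -3.3, b = -10.
mean of B = a·mean of U + b = (-3.3)·4.9 + (-10) = -26.17.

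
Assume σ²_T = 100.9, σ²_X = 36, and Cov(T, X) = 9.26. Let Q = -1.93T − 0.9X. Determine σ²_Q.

σ²_Q = 437.17165

σ²_Q = a²·σ²_T + b²·σ²_X + 2ab·Cov(T, X) with a = -1.93, b = -0.9.
= (-1.93)²·100.9 + (-0.9)²·36 + 2·(-1.93)·(-0.9)·9.26
= 375.84241 + 29.16 + 32.16924 = 437.17165.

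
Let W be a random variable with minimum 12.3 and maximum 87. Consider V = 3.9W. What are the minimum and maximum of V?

a = 3.9 > 0, so min(V) = a·min(W)+b = 3.9·12.3 = 47.97 and max(V) = 3.9·87 = 339.3.

min(V) = 47.97, max(V) = 339.3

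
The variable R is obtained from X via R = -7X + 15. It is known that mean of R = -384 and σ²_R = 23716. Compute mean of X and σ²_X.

From R = -7X + 15: mean of R = a·mean of X + b, so mean of X = (mean of R − b)/a = (-384 − 15)/(-7) = 57.
σ²_R = a²·σ²_X, so σ²_X = 23716/(-7)² = 484.

mean of X = 57, σ²_X = 484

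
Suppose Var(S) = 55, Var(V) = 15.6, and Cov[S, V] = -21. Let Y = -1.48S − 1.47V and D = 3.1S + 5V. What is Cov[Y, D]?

By bilinearity, Cov[Y, D] = ac·Var(S) + bd·Var(V) + (ad+bc)·Cov[S, V], with a=-1.48, b=-1.47, c=3.1, d=5.
ac·Var(S) = (-1.48)·3.1·55 = -252.34
bd·Var(V) = (-1.47)·5·15.6 = -114.66
(ad+bc)·Cov[S, V] = (-11.957)·(-21) = 251.097
Cov[Y, D] = -252.34 + (-114.66) + 251.097 = -115.903.

Cov[Y, D] = -115.903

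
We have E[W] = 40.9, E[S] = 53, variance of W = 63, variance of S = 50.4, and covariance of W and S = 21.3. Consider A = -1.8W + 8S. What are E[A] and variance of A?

E[A] = 350.38, variance of A = 2816.28

E[A] = (-1.8)·E[W] + 8·E[S] = (-1.8)·40.9 + 8·53 = 350.38.
variance of A = a²·variance of W + b²·variance of S + 2ab·covariance of W and S with a = -1.8, b = 8.
= (-1.8)²·63 + 8²·50.4 + 2·(-1.8)·8·21.3
= 204.12 + 3225.6 + (-613.44) = 2816.28.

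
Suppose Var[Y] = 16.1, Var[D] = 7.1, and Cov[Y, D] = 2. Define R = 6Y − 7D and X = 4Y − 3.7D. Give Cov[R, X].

Cov[R, X] = 469.89

By bilinearity, Cov[R, X] = ac·Var[Y] + bd·Var[D] + (ad+bc)·Cov[Y, D], with a=6, b=-7, c=4, d=-3.7.
ac·Var[Y] = 6·4·16.1 = 386.4
bd·Var[D] = (-7)·(-3.7)·7.1 = 183.89
(ad+bc)·Cov[Y, D] = (-50.2)·2 = -100.4
Cov[R, X] = 386.4 + 183.89 + (-100.4) = 469.89.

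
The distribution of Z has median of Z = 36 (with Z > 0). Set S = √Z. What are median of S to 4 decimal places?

median of S = 6

√Z is monotone on this domain, so median of S = √(36) = 6.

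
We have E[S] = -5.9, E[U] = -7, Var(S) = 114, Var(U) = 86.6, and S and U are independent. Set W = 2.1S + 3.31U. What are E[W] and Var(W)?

E[W] = 2.1·E[S] + 3.31·E[U] = 2.1·(-5.9) + 3.31·(-7) = -35.56.
Var(W) = a²·Var(S) + b²·Var(U) + 2ab·Cov[S, U] with a = 2.1, b = 3.31.
Independence gives Cov[S, U] = 0.
= 2.1²·114 + 3.31²·86.6 + 2·2.1·3.31·0
= 502.74 + 948.79826 + 0 = 1451.53826.

E[W] = -35.56, Var(W) = 1451.53826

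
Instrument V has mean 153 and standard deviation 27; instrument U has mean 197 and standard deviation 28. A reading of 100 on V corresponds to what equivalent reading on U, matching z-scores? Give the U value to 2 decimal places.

U = 142.04

z = (100 − 153)/27 ≈ -1.963.
U = 197 + z·28 = 197 + (100 − 153)·28/27 ≈ 142.04.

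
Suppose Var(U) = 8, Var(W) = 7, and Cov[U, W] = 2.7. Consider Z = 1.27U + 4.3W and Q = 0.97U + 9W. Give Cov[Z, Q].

Cov[Z, Q] = 322.8779

By bilinearity, Cov[Z, Q] = ac·Var(U) + bd·Var(W) + (ad+bc)·Cov[U, W], with a=1.27, b=4.3, c=0.97, d=9.
ac·Var(U) = 1.27·0.97·8 = 9.8552
bd·Var(W) = 4.3·9·7 = 270.9
(ad+bc)·Cov[U, W] = (15.601)·2.7 = 42.1227
Cov[Z, Q] = 9.8552 + 270.9 + 42.1227 = 322.8779.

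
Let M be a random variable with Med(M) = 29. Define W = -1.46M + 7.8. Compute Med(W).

A linear map preserves order up to sign, so Med(W) = a·Med(M) + b = (-1.46)·29 + 7.8 = -34.54.

Med(W) = -34.54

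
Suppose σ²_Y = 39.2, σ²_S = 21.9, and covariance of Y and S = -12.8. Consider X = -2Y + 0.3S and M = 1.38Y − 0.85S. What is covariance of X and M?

By bilinearity, covariance of X and M = ac·σ²_Y + bd·σ²_S + (ad+bc)·covariance of Y and S, with a=-2, b=0.3, c=1.38, d=-0.85.
ac·σ²_Y = (-2)·1.38·39.2 = -108.192
bd·σ²_S = 0.3·(-0.85)·21.9 = -5.5845
(ad+bc)·covariance of Y and S = (2.114)·(-12.8) = -27.0592
covariance of X and M = -108.192 + (-5.5845) + (-27.0592) = -140.8357.

covariance of X and M = -140.8357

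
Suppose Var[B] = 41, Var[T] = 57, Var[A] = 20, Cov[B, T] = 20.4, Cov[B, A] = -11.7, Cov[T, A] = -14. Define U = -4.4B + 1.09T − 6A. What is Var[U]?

Var[U] = a²·Var[B] + b²·Var[T] + c²·Var[A] + 2ab·Cov[B, T] + 2ac·Cov[B, A] + 2bc·Cov[T, A], with a = -4.4, b = 1.09, c = -6.
= 793.76 + 67.7217 + 720 + (-195.6768) + (-617.76) + 183.12
= 951.1649.

Var[U] = 951.1649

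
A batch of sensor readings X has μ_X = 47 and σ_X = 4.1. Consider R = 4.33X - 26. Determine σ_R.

σ_R = 17.753

R = 4.33X - 26 is linear with a = 4.33, b = -26.
σ_R = |a|·σ_X = |4.33|·4.1 = 17.753.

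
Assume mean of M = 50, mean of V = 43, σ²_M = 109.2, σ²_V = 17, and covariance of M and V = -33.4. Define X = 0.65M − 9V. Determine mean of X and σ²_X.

mean of X = -354.5, σ²_X = 1813.917

mean of X = 0.65·mean of M + (-9)·mean of V = 0.65·50 + (-9)·43 = -354.5.
σ²_X = a²·σ²_M + b²·σ²_V + 2ab·covariance of M and V with a = 0.65, b = -9.
= 0.65²·109.2 + (-9)²·17 + 2·0.65·(-9)·(-33.4)
= 46.137 + 1377 + 390.78 = 1813.917.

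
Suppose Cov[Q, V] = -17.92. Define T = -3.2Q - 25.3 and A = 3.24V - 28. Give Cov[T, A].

Cov[T, A] = a·c·Cov[Q, V] = (-3.2)·3.24·(-17.92) = 185.79456. Additive constants drop out.

Cov[T, A] = 185.79456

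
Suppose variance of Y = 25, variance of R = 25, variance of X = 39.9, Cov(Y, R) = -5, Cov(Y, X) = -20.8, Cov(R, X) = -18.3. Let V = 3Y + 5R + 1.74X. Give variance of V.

variance of V = a²·variance of Y + b²·variance of R + c²·variance of X + 2ab·Cov(Y, R) + 2ac·Cov(Y, X) + 2bc·Cov(R, X), with a = 3, b = 5, c = 1.74.
= 225 + 625 + 120.80124 + (-150) + (-217.152) + (-318.42)
= 285.22924.

variance of V = 285.22924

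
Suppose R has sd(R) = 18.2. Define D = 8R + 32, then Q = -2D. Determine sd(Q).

sd(Q) = 291.2

sd(D) = |8|·18.2 = 145.6.
sd(Q) = |-2|·145.6 = 291.2.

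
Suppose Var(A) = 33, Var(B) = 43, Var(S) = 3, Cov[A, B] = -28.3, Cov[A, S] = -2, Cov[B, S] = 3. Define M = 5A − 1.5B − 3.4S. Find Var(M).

Var(M) = 1479.53

Var(M) = a²·Var(A) + b²·Var(B) + c²·Var(S) + 2ab·Cov[A, B] + 2ac·Cov[A, S] + 2bc·Cov[B, S], with a = 5, b = -1.5, c = -3.4.
= 825 + 96.75 + 34.68 + 424.5 + 68 + 30.6
= 1479.53.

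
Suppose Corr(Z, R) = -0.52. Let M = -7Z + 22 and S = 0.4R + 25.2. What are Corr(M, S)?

Linear rescalings preserve |correlation|; the slopes -7 and 0.4 have opposite signs, so the correlation flips sign: Corr(M, S) = −Corr(Z, R) = 0.52.

Corr(M, S) = 0.52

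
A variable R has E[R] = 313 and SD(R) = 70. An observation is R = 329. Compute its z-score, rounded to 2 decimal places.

z = (R − E[R]) / SD(R) = (329 − 313) / 70 ≈ 0.23.

z = 0.23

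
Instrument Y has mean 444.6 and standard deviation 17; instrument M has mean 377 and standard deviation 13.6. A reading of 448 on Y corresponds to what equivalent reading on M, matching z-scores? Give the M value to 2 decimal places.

z = (448 − 444.6)/17 = 0.2.
M = 377 + z·13.6 = 377 + (448 − 444.6)·13.6/17 = 379.72.

M = 379.72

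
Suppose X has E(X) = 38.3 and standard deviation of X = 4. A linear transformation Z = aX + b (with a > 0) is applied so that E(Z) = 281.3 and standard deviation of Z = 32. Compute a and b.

a = 8, b = -25.1

standard deviation of Z = a·standard deviation of X (a > 0), so a = 32/4 = 8.
E(Z) = a·E(X) + b, so b = 281.3 − 8·38.3 = -25.1.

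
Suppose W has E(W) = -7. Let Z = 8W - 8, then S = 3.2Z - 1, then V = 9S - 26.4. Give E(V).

E(Z) = 8·(-7) + (-8) = -64.
E(S) = 3.2·(-64) + (-1) = -205.8.
E(V) = 9·(-205.8) + (-26.4) = -1878.6.

E(V) = -1878.6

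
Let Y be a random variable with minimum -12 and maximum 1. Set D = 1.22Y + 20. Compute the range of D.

Range of Y = 1 − (-12) = 13.
Range(D) = |a|·Range(Y) = |1.22|·13 = 15.86.

Range(D) = 15.86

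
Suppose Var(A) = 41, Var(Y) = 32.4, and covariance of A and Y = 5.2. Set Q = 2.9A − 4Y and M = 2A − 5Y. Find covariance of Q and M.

By bilinearity, covariance of Q and M = ac·Var(A) + bd·Var(Y) + (ad+bc)·covariance of A and Y, with a=2.9, b=-4, c=2, d=-5.
ac·Var(A) = 2.9·2·41 = 237.8
bd·Var(Y) = (-4)·(-5)·32.4 = 648
(ad+bc)·covariance of A and Y = (-22.5)·5.2 = -117
covariance of Q and M = 237.8 + 648 + (-117) = 768.8.

covariance of Q and M = 768.8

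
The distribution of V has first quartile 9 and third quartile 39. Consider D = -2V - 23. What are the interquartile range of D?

IQR(D) = 60

IQR of V = Q3 − Q1 = 39 − 9 = 30.
Under D = aV + b, IQR(D) = |a|·IQR(V) = |-2|·30 = 60 (shifts cancel; spread scales by |a|).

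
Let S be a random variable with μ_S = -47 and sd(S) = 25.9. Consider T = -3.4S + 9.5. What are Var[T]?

T = -3.4S + 9.5 is linear with a = -3.4, b = 9.5.
Var[S] = 25.9² = 670.81.
Var[T] = a²·Var[S] = (-3.4)²·670.81 = 7754.5636 (the additive constant 9.5 does not affect variance).

Var[T] = 7754.5636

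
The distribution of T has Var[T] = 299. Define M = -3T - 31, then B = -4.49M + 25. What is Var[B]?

Var[M] = (-3)²·299 = 2691.
Var[B] = (-4.49)²·2691 = 54250.8291.

Var[B] = 54250.8291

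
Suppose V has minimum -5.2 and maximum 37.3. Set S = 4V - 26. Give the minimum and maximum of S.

a = 4 > 0, so min(S) = a·min(V)+b = 4·(-5.2) + (-26) = -46.8 and max(S) = 4·37.3 + (-26) = 123.2.

min(S) = -46.8, max(S) = 123.2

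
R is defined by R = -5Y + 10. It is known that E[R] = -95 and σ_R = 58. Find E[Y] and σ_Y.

E[Y] = 21, σ_Y = 11.6

From R = -5Y + 10: E[R] = a·E[Y] + b, so E[Y] = (E[R] − b)/a = (-95 − 10)/(-5) = 21.
σ_R = |a|·σ_Y, so σ_Y = 58/|-5| = 11.6.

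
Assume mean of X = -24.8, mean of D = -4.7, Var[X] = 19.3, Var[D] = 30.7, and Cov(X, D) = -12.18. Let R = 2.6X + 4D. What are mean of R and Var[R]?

mean of R = 2.6·mean of X + 4·mean of D = 2.6·(-24.8) + 4·(-4.7) = -83.28.
Var[R] = a²·Var[X] + b²·Var[D] + 2ab·Cov(X, D) with a = 2.6, b = 4.
= 2.6²·19.3 + 4²·30.7 + 2·2.6·4·(-12.18)
= 130.468 + 491.2 + (-253.344) = 368.324.

mean of R = -83.28, Var[R] = 368.324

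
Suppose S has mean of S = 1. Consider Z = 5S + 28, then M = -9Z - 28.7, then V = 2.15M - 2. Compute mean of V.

mean of V = -702.255

mean of Z = 5·1 + 28 = 33.
mean of M = (-9)·33 + (-28.7) = -325.7.
mean of V = 2.15·(-325.7) + (-2) = -702.255.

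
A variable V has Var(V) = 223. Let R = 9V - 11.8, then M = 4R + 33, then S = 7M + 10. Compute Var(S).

Var(S) = 14161392

Var(R) = 9²·223 = 18063.
Var(M) = 4²·18063 = 289008.
Var(S) = 7²·289008 = 14161392.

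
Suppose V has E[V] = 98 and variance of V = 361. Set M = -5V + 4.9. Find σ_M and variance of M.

σ_M = 95, variance of M = 9025

M = -5V + 4.9 is linear with a = -5, b = 4.9.
σ_V = √361 = 19.
σ_M = |a|·σ_V = |-5|·19 = 95.
variance of M = a²·variance of V = (-5)²·361 = 9025 (the additive constant 4.9 does not affect variance).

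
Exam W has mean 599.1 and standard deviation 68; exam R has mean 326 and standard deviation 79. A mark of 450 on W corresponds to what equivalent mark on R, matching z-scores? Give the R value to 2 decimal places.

R = 152.78

z = (450 − 599.1)/68 ≈ -2.1926.
R = 326 + z·79 = 326 + (450 − 599.1)·79/68 ≈ 152.78.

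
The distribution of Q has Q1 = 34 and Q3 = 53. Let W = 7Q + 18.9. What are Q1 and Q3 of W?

Q1(W) = 256.9, Q3(W) = 389.9

a = 7 > 0: Q1(W) = a·Q1(Q)+b = 256.9, Q3(W) = a·Q3(Q)+b = 389.9.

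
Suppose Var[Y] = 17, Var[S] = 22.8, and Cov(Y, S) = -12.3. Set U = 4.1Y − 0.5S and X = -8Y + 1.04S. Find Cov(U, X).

By bilinearity, Cov(U, X) = ac·Var[Y] + bd·Var[S] + (ad+bc)·Cov(Y, S), with a=4.1, b=-0.5, c=-8, d=1.04.
ac·Var[Y] = 4.1·(-8)·17 = -557.6
bd·Var[S] = (-0.5)·1.04·22.8 = -11.856
(ad+bc)·Cov(Y, S) = (8.264)·(-12.3) = -101.6472
Cov(U, X) = -557.6 + (-11.856) + (-101.6472) = -671.1032.

Cov(U, X) = -671.1032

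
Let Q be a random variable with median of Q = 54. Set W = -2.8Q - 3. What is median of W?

A linear map preserves order up to sign, so median of W = a·median of Q + b = (-2.8)·54 + (-3) = -154.2.

median of W = -154.2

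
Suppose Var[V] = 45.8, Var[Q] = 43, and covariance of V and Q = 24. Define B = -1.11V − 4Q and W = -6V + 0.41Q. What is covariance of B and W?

By bilinearity, covariance of B and W = ac·Var[V] + bd·Var[Q] + (ad+bc)·covariance of V and Q, with a=-1.11, b=-4, c=-6, d=0.41.
ac·Var[V] = (-1.11)·(-6)·45.8 = 305.028
bd·Var[Q] = (-4)·0.41·43 = -70.52
(ad+bc)·covariance of V and Q = (23.5449)·24 = 565.0776
covariance of B and W = 305.028 + (-70.52) + 565.0776 = 799.5856.

covariance of B and W = 799.5856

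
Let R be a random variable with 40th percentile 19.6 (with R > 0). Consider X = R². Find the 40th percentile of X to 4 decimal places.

40th percentile of X = 384.16

R² is increasing, so P_{40}(X) = g(P_{40}(R)) = 384.16.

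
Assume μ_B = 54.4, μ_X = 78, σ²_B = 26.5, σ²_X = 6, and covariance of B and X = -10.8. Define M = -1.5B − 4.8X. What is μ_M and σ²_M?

μ_M = (-1.5)·μ_B + (-4.8)·μ_X = (-1.5)·54.4 + (-4.8)·78 = -456.
σ²_M = a²·σ²_B + b²·σ²_X + 2ab·covariance of B and X with a = -1.5, b = -4.8.
= (-1.5)²·26.5 + (-4.8)²·6 + 2·(-1.5)·(-4.8)·(-10.8)
= 59.625 + 138.24 + (-155.52) = 42.345.

μ_M = -456, σ²_M = 42.345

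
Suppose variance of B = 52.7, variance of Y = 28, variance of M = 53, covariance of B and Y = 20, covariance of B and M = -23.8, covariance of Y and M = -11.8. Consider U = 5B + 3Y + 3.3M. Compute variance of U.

variance of U = 1727.63

variance of U = a²·variance of B + b²·variance of Y + c²·variance of M + 2ab·covariance of B and Y + 2ac·covariance of B and M + 2bc·covariance of Y and M, with a = 5, b = 3, c = 3.3.
= 1317.5 + 252 + 577.17 + 600 + (-785.4) + (-233.64)
= 1727.63.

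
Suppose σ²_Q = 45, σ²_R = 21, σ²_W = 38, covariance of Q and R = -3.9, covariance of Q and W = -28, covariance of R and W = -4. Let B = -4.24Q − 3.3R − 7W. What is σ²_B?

σ²_B = a²·σ²_Q + b²·σ²_R + c²·σ²_W + 2ab·covariance of Q and R + 2ac·covariance of Q and W + 2bc·covariance of R and W, with a = -4.24, b = -3.3, c = -7.
= 808.992 + 228.69 + 1862 + (-109.1376) + (-1662.08) + (-184.8)
= 943.6644.

σ²_B = 943.6644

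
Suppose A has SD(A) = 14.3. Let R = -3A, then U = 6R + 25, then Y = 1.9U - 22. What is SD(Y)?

SD(Y) = 489.06

SD(R) = |-3|·14.3 = 42.9.
SD(U) = |6|·42.9 = 257.4.
SD(Y) = |1.9|·257.4 = 489.06.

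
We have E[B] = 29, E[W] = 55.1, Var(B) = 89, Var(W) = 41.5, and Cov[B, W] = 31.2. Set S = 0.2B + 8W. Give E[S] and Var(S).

E[S] = 446.6, Var(S) = 2759.4

E[S] = 0.2·E[B] + 8·E[W] = 0.2·29 + 8·55.1 = 446.6.
Var(S) = a²·Var(B) + b²·Var(W) + 2ab·Cov[B, W] with a = 0.2, b = 8.
= 0.2²·89 + 8²·41.5 + 2·0.2·8·31.2
= 3.56 + 2656 + 99.84 = 2759.4.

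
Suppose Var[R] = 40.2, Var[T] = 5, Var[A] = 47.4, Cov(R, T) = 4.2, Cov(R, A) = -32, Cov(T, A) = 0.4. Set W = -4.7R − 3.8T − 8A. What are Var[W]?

Var[W] = 1761.762

Var[W] = a²·Var[R] + b²·Var[T] + c²·Var[A] + 2ab·Cov(R, T) + 2ac·Cov(R, A) + 2bc·Cov(T, A), with a = -4.7, b = -3.8, c = -8.
= 888.018 + 72.2 + 3033.6 + 150.024 + (-2406.4) + 24.32
= 1761.762.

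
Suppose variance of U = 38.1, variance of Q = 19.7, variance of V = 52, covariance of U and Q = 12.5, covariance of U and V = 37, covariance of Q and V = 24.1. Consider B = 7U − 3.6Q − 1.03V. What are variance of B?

variance of B = a²·variance of U + b²·variance of Q + c²·variance of V + 2ab·covariance of U and Q + 2ac·covariance of U and V + 2bc·covariance of Q and V, with a = 7, b = -3.6, c = -1.03.
= 1866.9 + 255.312 + 55.1668 + (-630) + (-533.54) + 178.7256
= 1192.5644.

variance of B = 1192.5644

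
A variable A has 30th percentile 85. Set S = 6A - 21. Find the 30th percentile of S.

30th percentile of S = 489

Since a = 6 > 0 the transformation is increasing, so the 30th percentile of S = a·(P_{30} of A) + b = 6·85 + (-21) = 489.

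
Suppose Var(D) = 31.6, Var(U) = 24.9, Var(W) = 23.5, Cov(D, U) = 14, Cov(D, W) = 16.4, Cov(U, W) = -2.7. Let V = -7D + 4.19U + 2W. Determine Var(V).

Var(V) = a²·Var(D) + b²·Var(U) + c²·Var(W) + 2ab·Cov(D, U) + 2ac·Cov(D, W) + 2bc·Cov(U, W), with a = -7, b = 4.19, c = 2.
= 1548.4 + 437.14689 + 94 + (-821.24) + (-459.2) + (-45.252)
= 753.85489.

Var(V) = 753.85489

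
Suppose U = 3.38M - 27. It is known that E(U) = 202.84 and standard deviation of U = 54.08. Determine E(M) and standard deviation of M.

From U = 3.38M - 27: E(U) = a·E(M) + b, so E(M) = (E(U) − b)/a = (202.84 − (-27))/3.38 = 68.
standard deviation of U = |a|·standard deviation of M, so standard deviation of M = 54.08/|3.38| = 16.

E(M) = 68, standard deviation of M = 16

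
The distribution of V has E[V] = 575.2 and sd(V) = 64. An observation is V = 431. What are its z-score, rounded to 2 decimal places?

z = -2.25

z = (V − E[V]) / sd(V) = (431 − 575.2) / 64 ≈ -2.25.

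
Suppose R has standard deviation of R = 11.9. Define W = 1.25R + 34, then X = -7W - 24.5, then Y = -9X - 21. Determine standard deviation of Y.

standard deviation of Y = 937.125

standard deviation of W = |1.25|·11.9 = 14.875.
standard deviation of X = |-7|·14.875 = 104.125.
standard deviation of Y = |-9|·104.125 = 937.125.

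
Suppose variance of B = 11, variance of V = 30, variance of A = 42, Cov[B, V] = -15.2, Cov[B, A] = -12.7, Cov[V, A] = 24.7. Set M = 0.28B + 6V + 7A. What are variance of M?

variance of M = 5112.8064

variance of M = a²·variance of B + b²·variance of V + c²·variance of A + 2ab·Cov[B, V] + 2ac·Cov[B, A] + 2bc·Cov[V, A], with a = 0.28, b = 6, c = 7.
= 0.8624 + 1080 + 2058 + (-51.072) + (-49.784) + 2074.8
= 5112.8064.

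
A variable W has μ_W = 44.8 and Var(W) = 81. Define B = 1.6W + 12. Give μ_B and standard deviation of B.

B = 1.6W + 12 is linear with a = 1.6, b = 12.
μ_B = a·μ_W + b = 1.6·44.8 + 12 = 83.68.
standard deviation of W = √81 = 9.
standard deviation of B = |a|·standard deviation of W = |1.6|·9 = 14.4.

μ_B = 83.68, standard deviation of B = 14.4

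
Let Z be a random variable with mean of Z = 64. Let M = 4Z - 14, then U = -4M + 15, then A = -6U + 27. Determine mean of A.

mean of M = 4·64 + (-14) = 242.
mean of U = (-4)·242 + 15 = -953.
mean of A = (-6)·(-953) + 27 = 5745.

mean of A = 5745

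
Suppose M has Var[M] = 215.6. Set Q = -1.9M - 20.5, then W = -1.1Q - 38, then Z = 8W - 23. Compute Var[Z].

Var[Q] = (-1.9)²·215.6 = 778.316.
Var[W] = (-1.1)²·778.316 = 941.76236.
Var[Z] = 8²·941.76236 = 60272.79104.

Var[Z] = 60272.79104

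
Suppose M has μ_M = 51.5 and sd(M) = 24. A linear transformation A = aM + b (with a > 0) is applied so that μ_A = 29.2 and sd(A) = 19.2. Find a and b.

sd(A) = a·sd(M) (a > 0), so a = 19.2/24 = 0.8.
μ_A = a·μ_M + b, so b = 29.2 − 0.8·51.5 = -12.

a = 0.8, b = -12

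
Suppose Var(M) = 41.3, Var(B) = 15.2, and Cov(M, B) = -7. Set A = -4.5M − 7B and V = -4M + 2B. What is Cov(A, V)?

Cov(A, V) = 397.6

By bilinearity, Cov(A, V) = ac·Var(M) + bd·Var(B) + (ad+bc)·Cov(M, B), with a=-4.5, b=-7, c=-4, d=2.
ac·Var(M) = (-4.5)·(-4)·41.3 = 743.4
bd·Var(B) = (-7)·2·15.2 = -212.8
(ad+bc)·Cov(M, B) = (19)·(-7) = -133
Cov(A, V) = 743.4 + (-212.8) + (-133) = 397.6.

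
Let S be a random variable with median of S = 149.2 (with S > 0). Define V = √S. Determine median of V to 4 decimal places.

median of V = 12.2147

√S is monotone on this domain, so median of V = √(149.2) ≈ 12.2147.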